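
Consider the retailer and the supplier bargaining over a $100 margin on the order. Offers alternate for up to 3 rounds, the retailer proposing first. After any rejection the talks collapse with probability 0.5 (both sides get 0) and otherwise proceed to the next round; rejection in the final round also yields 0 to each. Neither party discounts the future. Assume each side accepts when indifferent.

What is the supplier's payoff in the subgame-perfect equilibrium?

25

Round 3 (the retailer proposes): the supplier will accept anything ≥ 0, so the retailer offers 0 and keeps 100.
Round 2 (the supplier proposes): rejecting gives the retailer an expected 0.5 × 100 = 50; the supplier offers that and keeps 50.
Round 1 (the retailer proposes): rejecting gives the supplier an expected 0.5 × 50 = 25, so the retailer offers 25, keeping 75.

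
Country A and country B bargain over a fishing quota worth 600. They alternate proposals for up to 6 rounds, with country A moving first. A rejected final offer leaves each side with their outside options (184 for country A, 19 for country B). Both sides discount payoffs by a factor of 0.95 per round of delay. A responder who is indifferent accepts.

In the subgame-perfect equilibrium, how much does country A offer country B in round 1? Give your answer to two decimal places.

376.11

Round 6 (country B proposes): country A gets 184 if talks fail, so country B offers 184 and keeps 416.
Round 5 (country A proposes): country B can get 416 next round, worth 0.95 × 416 = 395.2 now; country A offers that and keeps 204.8.
Round 4 (country B proposes): country A can get 204.8 next round, worth 0.95 × 204.8 = 194.56 now; country B offers that and keeps 405.44.
Round 3 (country A proposes): country B can get 405.44 next round, worth 0.95 × 405.44 = 385.168 now, so country A offers 385.168, keeping 214.832.
Round 2 (country B proposes): country A can get 214.832 next round, worth 0.95 × 214.832 = 204.0904 now; country B offers that and keeps 395.9096.
Round 1 (country A proposes): country B can get 395.9096 next round, worth 0.95 × 395.9096 = 376.11412 now, so country A offers 376.11412, keeping 223.88588.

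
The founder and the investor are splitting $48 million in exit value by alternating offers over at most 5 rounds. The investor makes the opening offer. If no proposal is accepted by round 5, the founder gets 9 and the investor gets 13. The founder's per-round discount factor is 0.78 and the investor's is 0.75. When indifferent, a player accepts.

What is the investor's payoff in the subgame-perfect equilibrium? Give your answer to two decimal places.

30.08

Solve by backward induction from round 5.
Round 5 (the investor proposes): the founder gets 9 if talks fail, so the investor offers 9 and keeps 39.
Round 4 (the founder proposes): the investor can get 39 next round, worth 0.75 × 39 = 29.25 now, so the founder offers 29.25, keeping 18.75.
Round 3 (the investor proposes): the founder can get 18.75 next round, worth 0.78 × 18.75 = 14.625 now. The investor offers 14.625 and keeps 48 − 14.625 = 33.375.
Round 2 (the founder proposes): the investor can get 33.375 next round, worth 0.75 × 33.375 = 25.03125 now. The founder offers 25.03125 and keeps 48 − 25.03125 = 22.96875.
Round 1 (the investor proposes): the founder can get 22.96875 next round, worth 0.78 × 22.96875 = 17.915625 now, so the investor offers 17.915625, keeping 30.084375.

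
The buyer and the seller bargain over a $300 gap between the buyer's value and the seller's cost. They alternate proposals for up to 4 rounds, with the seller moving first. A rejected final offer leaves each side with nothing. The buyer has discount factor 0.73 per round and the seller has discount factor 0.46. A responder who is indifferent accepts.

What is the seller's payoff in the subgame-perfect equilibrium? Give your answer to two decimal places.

By backward induction:
Round 4 (the buyer proposes): rejection yields 0 for the seller; the buyer offers 0 and keeps 300.
Round 3 (the seller proposes): the buyer can get 300 next round, worth 0.73 × 300 = 219 now; the seller offers that and keeps 81.
Round 2 (the buyer proposes): the seller can get 81 next round, worth 0.46 × 81 = 37.26 now. The buyer offers 37.26 and keeps 300 − 37.26 = 262.74.
Round 1 (the seller proposes): the buyer can get 262.74 next round, worth 0.73 × 262.74 = 191.8002 now, so the seller offers 191.8002, keeping 108.1998.

108.20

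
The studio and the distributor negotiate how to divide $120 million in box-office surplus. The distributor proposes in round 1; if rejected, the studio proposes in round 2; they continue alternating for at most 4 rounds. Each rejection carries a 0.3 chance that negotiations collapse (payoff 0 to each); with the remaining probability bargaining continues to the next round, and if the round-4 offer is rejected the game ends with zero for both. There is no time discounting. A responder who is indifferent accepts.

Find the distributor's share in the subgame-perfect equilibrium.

53.64

By backward induction:
Round 4 (the studio proposes): rejection yields 0 for the distributor; the studio offers 0 and keeps 120.
Round 3 (the distributor proposes): rejecting gives the studio an expected 0.7 × 120 = 84, so the distributor offers 84, keeping 36.
Round 2 (the studio proposes): rejecting gives the distributor an expected 0.7 × 36 = 25.2. The studio offers 25.2 and keeps 120 − 25.2 = 94.8.
Round 1 (the distributor proposes): rejecting gives the studio an expected 0.7 × 94.8 = 66.36, so the distributor offers 66.36, keeping 53.64.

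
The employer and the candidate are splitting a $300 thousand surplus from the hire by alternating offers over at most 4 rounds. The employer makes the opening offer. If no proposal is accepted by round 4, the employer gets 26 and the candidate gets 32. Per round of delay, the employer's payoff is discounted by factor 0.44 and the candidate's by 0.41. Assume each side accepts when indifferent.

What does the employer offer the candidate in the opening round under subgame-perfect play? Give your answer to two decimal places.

89.15

Round 4 (the candidate proposes): the employer gets 26 if talks fail, so the candidate offers 26 and keeps 274.
Round 3 (the employer proposes): the candidate can get 274 next round, worth 0.41 × 274 = 112.34 now, so the employer offers 112.34, keeping 187.66.
Round 2 (the candidate proposes): the employer can get 187.66 next round, worth 0.44 × 187.66 = 82.5704 now, so the candidate offers 82.5704, keeping 217.4296.
Round 1 (the employer proposes): the candidate can get 217.4296 next round, worth 0.41 × 217.4296 = 89.146136 now. The employer offers 89.146136 and keeps 300 − 89.146136 = 210.853864.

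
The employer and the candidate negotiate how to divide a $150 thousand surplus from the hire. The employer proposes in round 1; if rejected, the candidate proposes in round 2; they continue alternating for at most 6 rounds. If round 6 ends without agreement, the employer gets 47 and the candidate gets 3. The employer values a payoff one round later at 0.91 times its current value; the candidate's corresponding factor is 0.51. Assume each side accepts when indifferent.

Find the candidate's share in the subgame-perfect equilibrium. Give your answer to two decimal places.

21.39

Round 6 (the candidate proposes): the employer gets 47 if talks fail, so the candidate offers 47 and keeps 103.
Round 5 (the employer proposes): the candidate can get 103 next round, worth 0.51 × 103 = 52.53 now, so the employer offers 52.53, keeping 97.47.
Round 4 (the candidate proposes): the employer can get 97.47 next round, worth 0.91 × 97.47 = 88.6977 now. The candidate offers 88.6977 and keeps 150 − 88.6977 = 61.3023.
Round 3 (the employer proposes): the candidate can get 61.3023 next round, worth 0.51 × 61.3023 = 31.264173 now. The employer offers 31.264173 and keeps 150 − 31.264173 = 118.735827.
Round 2 (the candidate proposes): the employer can get 118.735827 next round, worth 0.91 × 118.735827 = 108.04960257 now; the candidate offers that and keeps 41.95039743.
Round 1 (the employer proposes): the candidate can get 41.95039743 next round, worth 0.51 × 41.95039743 = 21.3947026893 now. The employer offers 21.3947026893 and keeps 150 − 21.3947026893 = 128.6052973107.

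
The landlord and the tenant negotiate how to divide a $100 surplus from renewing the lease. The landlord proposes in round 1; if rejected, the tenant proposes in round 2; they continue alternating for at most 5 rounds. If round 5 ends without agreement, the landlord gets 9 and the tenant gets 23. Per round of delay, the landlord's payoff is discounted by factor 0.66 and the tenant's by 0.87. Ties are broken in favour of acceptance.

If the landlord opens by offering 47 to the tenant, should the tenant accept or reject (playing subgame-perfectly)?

Round 5 (the landlord proposes): the tenant gets 23 if talks fail, so the landlord offers 23 and keeps 77.
Round 4 (the tenant proposes): the landlord can get 77 next round, worth 0.66 × 77 = 50.82 now. The tenant offers 50.82 and keeps 100 − 50.82 = 49.18.
Round 3 (the landlord proposes): the tenant can get 49.18 next round, worth 0.87 × 49.18 = 42.7866 now. The landlord offers 42.7866 and keeps 100 − 42.7866 = 57.2134.
Round 2 (the tenant proposes): the landlord can get 57.2134 next round, worth 0.66 × 57.2134 = 37.760844 now. The tenant offers 37.760844 and keeps 100 − 37.760844 = 62.239156.
So by rejecting in round 1, the tenant gets 62.239156 next round, worth 0.87 × 62.239156 = 54.14806572 now.
Offer 47 < 54.14806572, so the tenant rejects.

Reject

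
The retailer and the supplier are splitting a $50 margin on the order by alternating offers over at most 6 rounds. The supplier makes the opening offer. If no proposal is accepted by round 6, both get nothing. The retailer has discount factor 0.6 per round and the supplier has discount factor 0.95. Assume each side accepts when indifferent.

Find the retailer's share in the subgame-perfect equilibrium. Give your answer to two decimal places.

12.10

Round 6 (the retailer proposes): rejection yields 0 for the supplier; the retailer offers 0 and keeps 50.
Round 5 (the supplier proposes): the retailer can get 50 next round, worth 0.6 × 50 = 30 now, so the supplier offers 30, keeping 20.
Round 4 (the retailer proposes): the supplier can get 20 next round, worth 0.95 × 20 = 19 now. The retailer offers 19 and keeps 50 − 19 = 31.
Round 3 (the supplier proposes): the retailer can get 31 next round, worth 0.6 × 31 = 18.6 now. The supplier offers 18.6 and keeps 50 − 18.6 = 31.4.
Round 2 (the retailer proposes): the supplier can get 31.4 next round, worth 0.95 × 31.4 = 29.83 now. The retailer offers 29.83 and keeps 50 − 29.83 = 20.17.
Round 1 (the supplier proposes): the retailer can get 20.17 next round, worth 0.6 × 20.17 = 12.102 now, so the supplier offers 12.102, keeping 37.898.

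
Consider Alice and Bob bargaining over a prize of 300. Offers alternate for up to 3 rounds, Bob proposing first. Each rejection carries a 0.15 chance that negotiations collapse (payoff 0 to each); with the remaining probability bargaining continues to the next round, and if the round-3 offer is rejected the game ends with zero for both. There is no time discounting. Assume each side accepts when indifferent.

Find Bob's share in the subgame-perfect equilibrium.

By backward induction:
Round 3 (Bob proposes): Alice will accept anything ≥ 0, so Bob offers 0 and keeps 300.
Round 2 (Alice proposes): rejecting gives Bob an expected 0.85 × 300 = 255; Alice offers that and keeps 45.
Round 1 (Bob proposes): rejecting gives Alice an expected 0.85 × 45 = 38.25, so Bob offers 38.25, keeping 261.75.

261.75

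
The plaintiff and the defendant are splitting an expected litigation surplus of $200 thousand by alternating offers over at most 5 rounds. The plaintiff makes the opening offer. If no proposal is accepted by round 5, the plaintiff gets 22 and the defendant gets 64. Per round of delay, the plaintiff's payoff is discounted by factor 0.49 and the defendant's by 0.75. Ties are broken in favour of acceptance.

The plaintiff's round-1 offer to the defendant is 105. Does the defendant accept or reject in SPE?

Reject

Round 5 (the plaintiff proposes): the defendant gets 64 if talks fail, so the plaintiff offers 64 and keeps 136.
Round 4 (the defendant proposes): the plaintiff can get 136 next round, worth 0.49 × 136 = 66.64 now, so the defendant offers 66.64, keeping 133.36.
Round 3 (the plaintiff proposes): the defendant can get 133.36 next round, worth 0.75 × 133.36 = 100.02 now, so the plaintiff offers 100.02, keeping 99.98.
Round 2 (the defendant proposes): the plaintiff can get 99.98 next round, worth 0.49 × 99.98 = 48.9902 now. The defendant offers 48.9902 and keeps 200 − 48.9902 = 151.0098.
So by rejecting in round 1, the defendant gets 151.0098 next round, worth 0.75 × 151.0098 = 113.25735 now.
Offer 105 < 113.25735, so the defendant rejects.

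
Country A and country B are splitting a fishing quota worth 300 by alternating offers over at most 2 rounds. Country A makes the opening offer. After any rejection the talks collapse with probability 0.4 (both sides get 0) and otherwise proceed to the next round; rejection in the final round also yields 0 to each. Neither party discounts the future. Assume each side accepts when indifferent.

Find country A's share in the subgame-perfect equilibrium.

120

Round 2 (country B proposes): rejection yields 0 for country A; country B offers 0 and keeps 300.
Round 1 (country A proposes): rejecting gives country B an expected 0.6 × 300 = 180; country A offers that and keeps 120.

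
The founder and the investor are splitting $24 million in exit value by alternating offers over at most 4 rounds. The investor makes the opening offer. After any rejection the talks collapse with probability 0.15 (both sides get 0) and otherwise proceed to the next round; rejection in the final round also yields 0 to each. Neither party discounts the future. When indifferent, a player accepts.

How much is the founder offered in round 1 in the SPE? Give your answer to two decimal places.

17.80

Round 4 (the founder proposes): rejection yields 0 for the investor; the founder offers 0 and keeps 24.
Round 3 (the investor proposes): rejecting gives the founder an expected 0.85 × 24 = 20.4, so the investor offers 20.4, keeping 3.6.
Round 2 (the founder proposes): rejecting gives the investor an expected 0.85 × 3.6 = 3.06; the founder offers that and keeps 20.94.
Round 1 (the investor proposes): rejecting gives the founder an expected 0.85 × 20.94 = 17.799; the investor offers that and keeps 6.201.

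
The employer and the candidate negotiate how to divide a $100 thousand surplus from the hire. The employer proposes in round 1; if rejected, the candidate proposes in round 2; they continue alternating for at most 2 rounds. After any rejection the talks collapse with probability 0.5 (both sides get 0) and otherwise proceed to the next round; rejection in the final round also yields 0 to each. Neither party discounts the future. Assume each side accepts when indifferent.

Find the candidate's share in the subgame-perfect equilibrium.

50

Round 2 (the candidate proposes): the employer will accept anything ≥ 0, so the candidate offers 0 and keeps 100.
Round 1 (the employer proposes): rejecting gives the candidate an expected 0.5 × 100 = 50. The employer offers 50 and keeps 100 − 50 = 50.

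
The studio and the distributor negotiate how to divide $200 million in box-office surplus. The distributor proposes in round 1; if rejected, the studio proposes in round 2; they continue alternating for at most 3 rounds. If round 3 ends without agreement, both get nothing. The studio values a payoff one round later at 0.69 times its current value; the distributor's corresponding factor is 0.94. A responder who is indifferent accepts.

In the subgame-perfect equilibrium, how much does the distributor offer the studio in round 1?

Round 3 (the distributor proposes): rejection yields 0 for the studio; the distributor offers 0 and keeps 200.
Round 2 (the studio proposes): the distributor can get 200 next round, worth 0.94 × 200 = 188 now; the studio offers that and keeps 12.
Round 1 (the distributor proposes): the studio can get 12 next round, worth 0.69 × 12 = 8.28 now; the distributor offers that and keeps 191.72.

8.28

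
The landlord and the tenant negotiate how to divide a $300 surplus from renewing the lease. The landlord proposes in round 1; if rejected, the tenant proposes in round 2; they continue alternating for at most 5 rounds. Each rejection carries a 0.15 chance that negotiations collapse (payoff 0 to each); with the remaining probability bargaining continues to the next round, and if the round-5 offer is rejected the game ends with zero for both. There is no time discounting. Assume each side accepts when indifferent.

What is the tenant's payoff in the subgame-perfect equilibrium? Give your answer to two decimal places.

By backward induction:
Round 5 (the landlord proposes): the tenant will accept anything ≥ 0, so the landlord offers 0 and keeps 300.
Round 4 (the tenant proposes): rejecting gives the landlord an expected 0.85 × 300 = 255, so the tenant offers 255, keeping 45.
Round 3 (the landlord proposes): rejecting gives the tenant an expected 0.85 × 45 = 38.25, so the landlord offers 38.25, keeping 261.75.
Round 2 (the tenant proposes): rejecting gives the landlord an expected 0.85 × 261.75 = 222.4875, so the tenant offers 222.4875, keeping 77.5125.
Round 1 (the landlord proposes): rejecting gives the tenant an expected 0.85 × 77.5125 = 65.885625, so the landlord offers 65.885625, keeping 234.114375.

65.89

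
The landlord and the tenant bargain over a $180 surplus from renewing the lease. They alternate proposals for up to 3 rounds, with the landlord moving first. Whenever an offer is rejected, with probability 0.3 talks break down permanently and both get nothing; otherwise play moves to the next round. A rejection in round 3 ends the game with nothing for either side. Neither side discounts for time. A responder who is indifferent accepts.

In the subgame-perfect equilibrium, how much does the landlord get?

142.2

Round 3 (the landlord proposes): the tenant will accept anything ≥ 0, so the landlord offers 0 and keeps 180.
Round 2 (the tenant proposes): rejecting gives the landlord an expected 0.7 × 180 = 126, so the tenant offers 126, keeping 54.
Round 1 (the landlord proposes): rejecting gives the tenant an expected 0.7 × 54 = 37.8, so the landlord offers 37.8, keeping 142.2.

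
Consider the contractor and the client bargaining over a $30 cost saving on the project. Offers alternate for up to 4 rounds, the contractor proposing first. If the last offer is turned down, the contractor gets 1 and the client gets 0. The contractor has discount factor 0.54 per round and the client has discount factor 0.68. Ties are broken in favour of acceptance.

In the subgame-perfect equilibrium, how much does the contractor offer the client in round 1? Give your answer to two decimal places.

16.63

Round 4 (the client proposes): the contractor gets 1 if talks fail, so the client offers 1 and keeps 29.
Round 3 (the contractor proposes): the client can get 29 next round, worth 0.68 × 29 = 19.72 now; the contractor offers that and keeps 10.28.
Round 2 (the client proposes): the contractor can get 10.28 next round, worth 0.54 × 10.28 = 5.5512 now. The client offers 5.5512 and keeps 30 − 5.5512 = 24.4488.
Round 1 (the contractor proposes): the client can get 24.4488 next round, worth 0.68 × 24.4488 = 16.625184 now, so the contractor offers 16.625184, keeping 13.374816.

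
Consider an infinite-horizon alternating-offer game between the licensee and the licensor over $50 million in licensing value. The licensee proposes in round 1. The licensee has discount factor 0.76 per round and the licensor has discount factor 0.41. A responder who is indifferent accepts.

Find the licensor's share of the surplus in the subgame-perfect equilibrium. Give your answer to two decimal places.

7.15

When the licensee proposes, the licensor accepts any offer worth at least 0.41 times what the licensor would get by proposing next round; and vice versa.
This gives x = 50 − 0.41y and y = 50 − 0.76x, where x and y are each side's share when it proposes.
Hence (1 − 0.41·0.76)x = 50(1 − 0.41), i.e. 0.6884·x = 29.5.
x ≈ 42.8530; the licensor's share is 50 − x ≈ 7.1470.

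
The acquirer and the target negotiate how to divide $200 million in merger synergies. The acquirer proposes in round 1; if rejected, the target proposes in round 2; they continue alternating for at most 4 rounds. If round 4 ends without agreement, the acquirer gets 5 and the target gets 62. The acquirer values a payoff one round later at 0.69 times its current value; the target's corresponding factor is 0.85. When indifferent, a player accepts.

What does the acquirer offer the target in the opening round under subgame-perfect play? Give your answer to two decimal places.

149.91

Round 4 (the target proposes): the acquirer gets 5 if talks fail, so the target offers 5 and keeps 195.
Round 3 (the acquirer proposes): the target can get 195 next round, worth 0.85 × 195 = 165.75 now, so the acquirer offers 165.75, keeping 34.25.
Round 2 (the target proposes): the acquirer can get 34.25 next round, worth 0.69 × 34.25 = 23.6325 now, so the target offers 23.6325, keeping 176.3675.
Round 1 (the acquirer proposes): the target can get 176.3675 next round, worth 0.85 × 176.3675 = 149.912375 now, so the acquirer offers 149.912375, keeping 50.087625.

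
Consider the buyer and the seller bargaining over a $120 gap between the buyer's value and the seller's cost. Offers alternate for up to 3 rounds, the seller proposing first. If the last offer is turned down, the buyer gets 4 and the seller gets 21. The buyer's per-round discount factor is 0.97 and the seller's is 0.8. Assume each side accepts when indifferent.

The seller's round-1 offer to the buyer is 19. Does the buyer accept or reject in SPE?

Reject

Round 3 (the seller proposes): the buyer gets 4 if talks fail, so the seller offers 4 and keeps 116.
Round 2 (the buyer proposes): the seller can get 116 next round, worth 0.8 × 116 = 92.8 now; the buyer offers that and keeps 27.2.
So by rejecting in round 1, the buyer gets 27.2 next round, worth 0.97 × 27.2 = 26.384 now.
Offer 19 < 26.384, so the buyer rejects.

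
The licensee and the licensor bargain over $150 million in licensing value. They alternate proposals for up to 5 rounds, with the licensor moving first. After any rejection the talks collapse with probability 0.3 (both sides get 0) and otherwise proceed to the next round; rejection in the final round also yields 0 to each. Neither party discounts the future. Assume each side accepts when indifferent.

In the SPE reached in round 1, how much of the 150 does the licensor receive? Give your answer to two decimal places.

103.07

Round 5 (the licensor proposes): the licensee will accept anything ≥ 0, so the licensor offers 0 and keeps 150.
Round 4 (the licensee proposes): rejecting gives the licensor an expected 0.7 × 150 = 105, so the licensee offers 105, keeping 45.
Round 3 (the licensor proposes): rejecting gives the licensee an expected 0.7 × 45 = 31.5; the licensor offers that and keeps 118.5.
Round 2 (the licensee proposes): rejecting gives the licensor an expected 0.7 × 118.5 = 82.95, so the licensee offers 82.95, keeping 67.05.
Round 1 (the licensor proposes): rejecting gives the licensee an expected 0.7 × 67.05 = 46.935; the licensor offers that and keeps 103.065.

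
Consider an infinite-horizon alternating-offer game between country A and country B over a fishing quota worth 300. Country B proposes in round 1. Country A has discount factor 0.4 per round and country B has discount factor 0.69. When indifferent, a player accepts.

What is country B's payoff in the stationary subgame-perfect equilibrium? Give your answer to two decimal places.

Let x be country B's share when country B proposes and y be country A's share when country A proposes.
Country A accepts iff offered ≥ 0.4·y, so x = 300 − 0.4y. Symmetrically y = 300 − 0.69x.
Substituting: x = 300 − 0.4(300 − 0.69x), giving x(1 − 0.69·0.4) = 300(1 − 0.4).
So x = 300 × 0.6 / 0.724 ≈ 248.6188, and country A receives 300 − x ≈ 51.3812.

248.62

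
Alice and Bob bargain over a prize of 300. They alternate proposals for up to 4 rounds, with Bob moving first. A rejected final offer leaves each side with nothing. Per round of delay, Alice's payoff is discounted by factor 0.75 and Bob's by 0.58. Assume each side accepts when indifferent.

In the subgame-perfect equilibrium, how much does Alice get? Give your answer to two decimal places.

Round 4 (Alice proposes): rejection yields 0 for Bob; Alice offers 0 and keeps 300.
Round 3 (Bob proposes): Alice can get 300 next round, worth 0.75 × 300 = 225 now, so Bob offers 225, keeping 75.
Round 2 (Alice proposes): Bob can get 75 next round, worth 0.58 × 75 = 43.5 now; Alice offers that and keeps 256.5.
Round 1 (Bob proposes): Alice can get 256.5 next round, worth 0.75 × 256.5 = 192.375 now; Bob offers that and keeps 107.625.

192.38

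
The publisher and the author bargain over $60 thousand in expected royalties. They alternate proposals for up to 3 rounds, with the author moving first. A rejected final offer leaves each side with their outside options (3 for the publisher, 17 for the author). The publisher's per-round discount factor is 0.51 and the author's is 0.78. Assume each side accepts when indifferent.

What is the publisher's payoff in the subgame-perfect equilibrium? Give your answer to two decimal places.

7.93

Round 3 (the author proposes): the publisher gets 3 if talks fail, so the author offers 3 and keeps 57.
Round 2 (the publisher proposes): the author can get 57 next round, worth 0.78 × 57 = 44.46 now, so the publisher offers 44.46, keeping 15.54.
Round 1 (the author proposes): the publisher can get 15.54 next round, worth 0.51 × 15.54 = 7.9254 now; the author offers that and keeps 52.0746.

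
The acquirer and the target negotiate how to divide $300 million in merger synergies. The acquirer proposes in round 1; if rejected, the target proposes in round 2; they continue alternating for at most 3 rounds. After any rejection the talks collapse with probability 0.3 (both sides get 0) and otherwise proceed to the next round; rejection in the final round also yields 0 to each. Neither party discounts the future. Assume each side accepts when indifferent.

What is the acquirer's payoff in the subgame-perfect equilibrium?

237

Round 3 (the acquirer proposes): the target will accept anything ≥ 0, so the acquirer offers 0 and keeps 300.
Round 2 (the target proposes): rejecting gives the acquirer an expected 0.7 × 300 = 210; the target offers that and keeps 90.
Round 1 (the acquirer proposes): rejecting gives the target an expected 0.7 × 90 = 63, so the acquirer offers 63, keeping 237.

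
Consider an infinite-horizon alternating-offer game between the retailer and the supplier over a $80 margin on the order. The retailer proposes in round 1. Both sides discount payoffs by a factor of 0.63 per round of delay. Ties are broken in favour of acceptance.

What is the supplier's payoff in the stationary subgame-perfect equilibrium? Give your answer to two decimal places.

30.92

In a stationary SPE each proposer offers the other exactly their discounted continuation value.
If the retailer keeps x when proposing and the supplier keeps y when proposing, then x = 80 − 0.63y and y = 80 − 0.63x.
Solving: x = 80(1 − 0.63) / (1 − 0.63·0.63) = 29.6 / 0.6031 ≈ 49.0798.
The supplier gets 80 − 49.0798 ≈ 30.9202.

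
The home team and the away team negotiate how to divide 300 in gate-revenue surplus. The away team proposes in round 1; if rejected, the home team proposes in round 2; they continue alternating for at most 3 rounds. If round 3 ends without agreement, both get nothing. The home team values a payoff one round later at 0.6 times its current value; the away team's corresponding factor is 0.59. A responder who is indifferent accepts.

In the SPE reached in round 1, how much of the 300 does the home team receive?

73.8

Round 3 (the away team proposes): rejection yields 0 for the home team; the away team offers 0 and keeps 300.
Round 2 (the home team proposes): the away team can get 300 next round, worth 0.59 × 300 = 177 now, so the home team offers 177, keeping 123.
Round 1 (the away team proposes): the home team can get 123 next round, worth 0.6 × 123 = 73.8 now; the away team offers that and keeps 226.2.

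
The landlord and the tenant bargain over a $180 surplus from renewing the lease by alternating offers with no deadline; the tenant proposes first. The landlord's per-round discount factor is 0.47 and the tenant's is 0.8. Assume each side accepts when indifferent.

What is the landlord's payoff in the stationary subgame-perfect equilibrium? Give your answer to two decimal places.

Let x be the tenant's share when the tenant proposes and y be the landlord's share when the landlord proposes.
The landlord accepts iff offered ≥ 0.47·y, so x = 180 − 0.47y. Symmetrically y = 180 − 0.8x.
Substituting: x = 180 − 0.47(180 − 0.8x), giving x(1 − 0.8·0.47) = 180(1 − 0.47).
So x = 180 × 0.53 / 0.624 ≈ 152.8846, and the landlord receives 180 − x ≈ 27.1154.

27.12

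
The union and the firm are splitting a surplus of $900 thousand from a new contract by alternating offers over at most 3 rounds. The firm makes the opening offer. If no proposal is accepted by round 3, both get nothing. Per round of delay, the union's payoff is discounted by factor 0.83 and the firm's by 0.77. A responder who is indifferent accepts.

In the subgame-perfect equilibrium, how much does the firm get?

Round 3 (the firm proposes): rejection yields 0 for the union; the firm offers 0 and keeps 900.
Round 2 (the union proposes): the firm can get 900 next round, worth 0.77 × 900 = 693 now; the union offers that and keeps 207.
Round 1 (the firm proposes): the union can get 207 next round, worth 0.83 × 207 = 171.81 now, so the firm offers 171.81, keeping 728.19.

728.19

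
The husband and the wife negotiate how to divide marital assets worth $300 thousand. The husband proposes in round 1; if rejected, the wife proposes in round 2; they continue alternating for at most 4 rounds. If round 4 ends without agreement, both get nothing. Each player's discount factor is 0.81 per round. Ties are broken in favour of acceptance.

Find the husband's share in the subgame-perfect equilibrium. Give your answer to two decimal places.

94.40

Work backward from the last round.
Round 4 (the wife proposes): the husband will accept anything ≥ 0, so the wife offers 0 and keeps 300.
Round 3 (the husband proposes): the wife can get 300 next round, worth 0.81 × 300 = 243 now, so the husband offers 243, keeping 57.
Round 2 (the wife proposes): the husband can get 57 next round, worth 0.81 × 57 = 46.17 now, so the wife offers 46.17, keeping 253.83.
Round 1 (the husband proposes): the wife can get 253.83 next round, worth 0.81 × 253.83 = 205.6023 now; the husband offers that and keeps 94.3977.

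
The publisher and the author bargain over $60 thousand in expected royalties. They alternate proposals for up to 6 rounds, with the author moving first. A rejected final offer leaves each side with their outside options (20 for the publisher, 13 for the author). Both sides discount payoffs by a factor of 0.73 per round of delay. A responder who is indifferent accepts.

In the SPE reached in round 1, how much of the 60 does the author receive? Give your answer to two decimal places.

32.13

Solve by backward induction from round 6.
Round 6 (the publisher proposes): the author gets 13 if talks fail, so the publisher offers 13 and keeps 47.
Round 5 (the author proposes): the publisher can get 47 next round, worth 0.73 × 47 = 34.31 now, so the author offers 34.31, keeping 25.69.
Round 4 (the publisher proposes): the author can get 25.69 next round, worth 0.73 × 25.69 = 18.7537 now. The publisher offers 18.7537 and keeps 60 − 18.7537 = 41.2463.
Round 3 (the author proposes): the publisher can get 41.2463 next round, worth 0.73 × 41.2463 = 30.109799 now; the author offers that and keeps 29.890201.
Round 2 (the publisher proposes): the author can get 29.890201 next round, worth 0.73 × 29.890201 = 21.81984673 now. The publisher offers 21.81984673 and keeps 60 − 21.81984673 = 38.18015327.
Round 1 (the author proposes): the publisher can get 38.18015327 next round, worth 0.73 × 38.18015327 = 27.8715118871 now, so the author offers 27.8715118871, keeping 32.1284881129.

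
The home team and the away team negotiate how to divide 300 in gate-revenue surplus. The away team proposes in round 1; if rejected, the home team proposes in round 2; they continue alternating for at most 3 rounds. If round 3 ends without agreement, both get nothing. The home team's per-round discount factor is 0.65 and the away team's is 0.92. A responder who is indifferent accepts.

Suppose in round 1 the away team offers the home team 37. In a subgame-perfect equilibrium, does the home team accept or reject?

Round 3 (the away team proposes): the home team will accept anything ≥ 0, so the away team offers 0 and keeps 300.
Round 2 (the home team proposes): the away team can get 300 next round, worth 0.92 × 300 = 276 now; the home team offers that and keeps 24.
So by rejecting in round 1, the home team gets 24 next round, worth 0.65 × 24 = 15.6 now.
Offer 37 ≥ 15.6, so the home team accepts.

Accept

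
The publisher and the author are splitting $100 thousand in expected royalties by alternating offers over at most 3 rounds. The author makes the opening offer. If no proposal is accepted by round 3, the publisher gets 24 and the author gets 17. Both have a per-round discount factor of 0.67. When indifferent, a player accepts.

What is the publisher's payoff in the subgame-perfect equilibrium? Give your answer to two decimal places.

32.88

By backward induction:
Round 3 (the author proposes): the publisher gets 24 if talks fail, so the author offers 24 and keeps 76.
Round 2 (the publisher proposes): the author can get 76 next round, worth 0.67 × 76 = 50.92 now, so the publisher offers 50.92, keeping 49.08.
Round 1 (the author proposes): the publisher can get 49.08 next round, worth 0.67 × 49.08 = 32.8836 now. The author offers 32.8836 and keeps 100 − 32.8836 = 67.1164.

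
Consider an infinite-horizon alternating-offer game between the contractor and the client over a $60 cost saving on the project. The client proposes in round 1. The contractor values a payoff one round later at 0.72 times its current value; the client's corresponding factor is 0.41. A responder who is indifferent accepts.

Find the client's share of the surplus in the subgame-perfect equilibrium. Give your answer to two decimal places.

23.84

When the client proposes, the contractor accepts any offer worth at least 0.72 times what the contractor would get by proposing next round; and vice versa.
This gives x = 60 − 0.72y and y = 60 − 0.41x, where x and y are each side's share when it proposes.
Hence (1 − 0.72·0.41)x = 60(1 − 0.72), i.e. 0.7048·x = 16.8.
x ≈ 23.8365; the contractor's share is 60 − x ≈ 36.1635.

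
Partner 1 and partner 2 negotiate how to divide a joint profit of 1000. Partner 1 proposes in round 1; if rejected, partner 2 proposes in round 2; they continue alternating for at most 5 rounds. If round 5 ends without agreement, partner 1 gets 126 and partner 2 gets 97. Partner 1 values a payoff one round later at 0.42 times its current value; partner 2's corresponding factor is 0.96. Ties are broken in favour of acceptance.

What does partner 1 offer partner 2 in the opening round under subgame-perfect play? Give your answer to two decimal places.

797.07

By backward induction:
Round 5 (partner 1 proposes): partner 2 gets 97 if talks fail, so partner 1 offers 97 and keeps 903.
Round 4 (partner 2 proposes): partner 1 can get 903 next round, worth 0.42 × 903 = 379.26 now; partner 2 offers that and keeps 620.74.
Round 3 (partner 1 proposes): partner 2 can get 620.74 next round, worth 0.96 × 620.74 = 595.9104 now; partner 1 offers that and keeps 404.0896.
Round 2 (partner 2 proposes): partner 1 can get 404.0896 next round, worth 0.42 × 404.0896 = 169.717632 now. Partner 2 offers 169.717632 and keeps 1000 − 169.717632 = 830.282368.
Round 1 (partner 1 proposes): partner 2 can get 830.282368 next round, worth 0.96 × 830.282368 = 797.07107328 now. Partner 1 offers 797.07107328 and keeps 1000 − 797.07107328 = 202.92892672.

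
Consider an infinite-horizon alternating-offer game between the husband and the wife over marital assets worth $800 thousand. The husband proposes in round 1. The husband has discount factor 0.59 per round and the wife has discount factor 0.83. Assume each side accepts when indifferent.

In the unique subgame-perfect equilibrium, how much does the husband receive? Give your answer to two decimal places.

266.51

In a stationary SPE each proposer offers the other exactly their discounted continuation value.
If the husband keeps x when proposing and the wife keeps y when proposing, then x = 800 − 0.83y and y = 800 − 0.59x.
Solving: x = 800(1 − 0.83) / (1 − 0.59·0.83) = 136 / 0.5103 ≈ 266.5099.
The wife gets 800 − 266.5099 ≈ 533.4901.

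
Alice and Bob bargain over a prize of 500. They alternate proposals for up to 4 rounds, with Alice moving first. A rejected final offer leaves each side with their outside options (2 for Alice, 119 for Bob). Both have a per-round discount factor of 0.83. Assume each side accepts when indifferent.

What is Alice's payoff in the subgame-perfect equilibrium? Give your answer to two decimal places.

Round 4 (Bob proposes): Alice gets 2 if talks fail, so Bob offers 2 and keeps 498.
Round 3 (Alice proposes): Bob can get 498 next round, worth 0.83 × 498 = 413.34 now. Alice offers 413.34 and keeps 500 − 413.34 = 86.66.
Round 2 (Bob proposes): Alice can get 86.66 next round, worth 0.83 × 86.66 = 71.9278 now. Bob offers 71.9278 and keeps 500 − 71.9278 = 428.0722.
Round 1 (Alice proposes): Bob can get 428.0722 next round, worth 0.83 × 428.0722 = 355.299926 now, so Alice offers 355.299926, keeping 144.700074.

144.70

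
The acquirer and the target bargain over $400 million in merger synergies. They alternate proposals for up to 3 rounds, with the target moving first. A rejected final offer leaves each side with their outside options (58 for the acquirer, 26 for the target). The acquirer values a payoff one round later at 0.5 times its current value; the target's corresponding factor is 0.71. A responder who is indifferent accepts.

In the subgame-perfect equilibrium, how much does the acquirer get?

Work backward from the last round.
Round 3 (the target proposes): the acquirer gets 58 if talks fail, so the target offers 58 and keeps 342.
Round 2 (the acquirer proposes): the target can get 342 next round, worth 0.71 × 342 = 242.82 now, so the acquirer offers 242.82, keeping 157.18.
Round 1 (the target proposes): the acquirer can get 157.18 next round, worth 0.5 × 157.18 = 78.59 now. The target offers 78.59 and keeps 400 − 78.59 = 321.41.

78.59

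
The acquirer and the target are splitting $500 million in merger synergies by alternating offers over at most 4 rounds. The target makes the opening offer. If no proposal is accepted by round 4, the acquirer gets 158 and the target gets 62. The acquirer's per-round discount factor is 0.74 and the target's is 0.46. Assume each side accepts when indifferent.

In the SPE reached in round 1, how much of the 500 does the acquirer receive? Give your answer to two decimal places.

310.13

Work backward from the last round.
Round 4 (the acquirer proposes): the target gets 62 if talks fail, so the acquirer offers 62 and keeps 438.
Round 3 (the target proposes): the acquirer can get 438 next round, worth 0.74 × 438 = 324.12 now, so the target offers 324.12, keeping 175.88.
Round 2 (the acquirer proposes): the target can get 175.88 next round, worth 0.46 × 175.88 = 80.9048 now. The acquirer offers 80.9048 and keeps 500 − 80.9048 = 419.0952.
Round 1 (the target proposes): the acquirer can get 419.0952 next round, worth 0.74 × 419.0952 = 310.130448 now; the target offers that and keeps 189.869552.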